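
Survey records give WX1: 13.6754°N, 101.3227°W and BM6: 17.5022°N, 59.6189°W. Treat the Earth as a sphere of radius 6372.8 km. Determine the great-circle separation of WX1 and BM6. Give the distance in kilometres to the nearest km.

4480 km

Δφ = 3.8268°,  Δλ = 41.7038°
a = sin²(Δφ/2) + cos φ₁ cos φ₂ sin²(Δλ/2) = 0.118526
c = 2·arcsin(√a) = 0.702937 rad = 40.2753°
d = R·c = 6372.8 × 0.702937 = 4479.7 km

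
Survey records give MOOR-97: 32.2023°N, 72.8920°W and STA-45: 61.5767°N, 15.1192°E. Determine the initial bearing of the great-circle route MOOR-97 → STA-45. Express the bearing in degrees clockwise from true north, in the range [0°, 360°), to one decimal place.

Δλ = 88.0112°
y = sin Δλ · cos φ₂ = 0.475695
x = cos φ₁ sin φ₂ − sin φ₁ cos φ₂ cos Δλ = 0.735367
θ = atan2(y, x) = 32.8981° → 32.8981° (mod 360°)

32.9°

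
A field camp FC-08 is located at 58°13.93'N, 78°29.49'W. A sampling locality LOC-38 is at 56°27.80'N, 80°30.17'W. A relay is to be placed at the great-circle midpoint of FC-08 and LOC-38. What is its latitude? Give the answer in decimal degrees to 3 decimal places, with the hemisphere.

57.352°N

FC-08: φ = +58.23217°, λ = -78.49150°
LOC-38: φ = +56.46333°, λ = -80.50283°
Bx = cos φ₂ cos Δλ = 0.552130,  By = cos φ₂ sin Δλ = -0.019390
φₘ = atan2(sin φ₁ + sin φ₂, √((cos φ₁ + Bx)² + By²)) = 57.35176°
λₘ = λ₁ + atan2(By, cos φ₁ + Bx) = -79.52140°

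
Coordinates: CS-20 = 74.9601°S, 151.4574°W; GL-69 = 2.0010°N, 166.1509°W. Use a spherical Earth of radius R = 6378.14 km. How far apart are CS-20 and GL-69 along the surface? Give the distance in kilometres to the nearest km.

Δφ = 76.9611°,  Δλ = -14.6935°
a = sin²(Δφ/2) + cos φ₁ cos φ₂ sin²(Δλ/2) = 0.391434
c = 2·arcsin(√a) = 1.351921 rad = 77.4594°
d = R·c = 6378.14 × 1.351921 = 8622.7 km

8623 km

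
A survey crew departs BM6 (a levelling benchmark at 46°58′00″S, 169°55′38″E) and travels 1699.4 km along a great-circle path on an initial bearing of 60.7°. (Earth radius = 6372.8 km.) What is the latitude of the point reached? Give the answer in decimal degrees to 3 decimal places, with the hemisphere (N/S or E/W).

38.106°S

BM6: φ = -46.96667°, λ = +169.92722°
δ = d/R = 1699.4/6372.8 = 0.266665 rad
φ₂ = arcsin(sin φ₁ cos δ + cos φ₁ sin δ cos θ)
   = arcsin(-0.73096·0.96466 + 0.68242·0.26352·0.48938) = -38.10584°
λ₂ = λ₁ + atan2(sin θ sin δ cos φ₁, cos δ − sin φ₁ sin φ₂) = -173.09223°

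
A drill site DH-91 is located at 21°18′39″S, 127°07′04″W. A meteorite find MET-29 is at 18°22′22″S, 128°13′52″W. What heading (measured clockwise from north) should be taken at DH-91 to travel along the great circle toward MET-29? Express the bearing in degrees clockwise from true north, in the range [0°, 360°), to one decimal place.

DH-91: φ = -21.31083°, λ = -127.11778°
MET-29: φ = -18.37278°, λ = -128.23111°
Δλ = -1.1133°
y = sin Δλ · cos φ₂ = -0.018440
x = cos φ₁ sin φ₂ − sin φ₁ cos φ₂ cos Δλ = 0.051191
θ = atan2(y, x) = -19.8096° → 340.1904° (mod 360°)

340.2°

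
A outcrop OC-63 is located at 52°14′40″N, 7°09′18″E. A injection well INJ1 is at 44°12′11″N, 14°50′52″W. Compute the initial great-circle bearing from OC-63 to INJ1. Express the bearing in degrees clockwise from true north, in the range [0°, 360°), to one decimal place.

OC-63: φ = +52.24444°, λ = +7.15500°
INJ1: φ = +44.20306°, λ = -14.84778°
Δλ = -22.0028°
y = sin Δλ · cos φ₂ = -0.268578
x = cos φ₁ sin φ₂ − sin φ₁ cos φ₂ cos Δλ = -0.098607
θ = atan2(y, x) = -110.1605° → 249.8395° (mod 360°)

249.8°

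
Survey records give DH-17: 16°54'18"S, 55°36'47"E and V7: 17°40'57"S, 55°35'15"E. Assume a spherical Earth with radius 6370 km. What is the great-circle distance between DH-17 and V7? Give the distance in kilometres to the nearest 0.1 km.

86.5 km

DH-17: φ = -16.90500°, λ = +55.61306°
V7: φ = -17.68250°, λ = +55.58750°
Δφ = -0.7775°,  Δλ = -0.0256°
a = sin²(Δφ/2) + cos φ₁ cos φ₂ sin²(Δλ/2) = 0.000046
c = 2·arcsin(√a) = 0.013577 rad = 0.7779°
d = R·c = 6370 × 0.013577 = 86.5 km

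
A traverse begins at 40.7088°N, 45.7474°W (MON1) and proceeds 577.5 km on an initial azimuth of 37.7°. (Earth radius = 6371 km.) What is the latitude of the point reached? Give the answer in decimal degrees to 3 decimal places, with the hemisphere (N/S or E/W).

δ = d/R = 577.5/6371 = 0.090645 rad
φ₂ = arcsin(sin φ₁ cos δ + cos φ₁ sin δ cos θ)
   = arcsin(0.65221·0.99589 + 0.75803·0.09052·0.79122) = 44.73505°
λ₂ = λ₁ + atan2(sin θ sin δ cos φ₁, cos δ − sin φ₁ sin φ₂) = -41.27805°

44.735°N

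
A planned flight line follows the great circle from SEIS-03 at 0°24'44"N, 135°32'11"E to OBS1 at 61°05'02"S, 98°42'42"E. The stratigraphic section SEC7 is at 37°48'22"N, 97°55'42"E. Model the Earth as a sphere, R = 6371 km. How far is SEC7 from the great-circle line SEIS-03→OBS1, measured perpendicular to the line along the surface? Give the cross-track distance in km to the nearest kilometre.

SEIS-03: φ = +0.41222°, λ = +135.53639°
OBS1: φ = -61.08389°, λ = +98.71167°
SEC7: φ = +37.80611°, λ = +97.92833°
δ₁₃ = central angle SEIS-03→SEC7 = 0.888849 rad  (haversine)
θ₁₃ = bearing SEIS-03→SEC7 = 321.606°,  θ₁₂ = bearing SEIS-03→OBS1 = 198.265°
dₓₜ = R·arcsin(sin δ₁₃ · sin(θ₁₃ − θ₁₂)) = 6371·arcsin(0.77635·sin(123.341°)) = 4496.045 km
|dₓₜ| = 4496.045 km

4496 km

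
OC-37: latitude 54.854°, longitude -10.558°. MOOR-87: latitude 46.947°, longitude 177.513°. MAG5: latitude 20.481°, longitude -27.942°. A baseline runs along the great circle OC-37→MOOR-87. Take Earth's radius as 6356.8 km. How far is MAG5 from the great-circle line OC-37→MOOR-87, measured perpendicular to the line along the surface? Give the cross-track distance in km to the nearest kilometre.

2141 km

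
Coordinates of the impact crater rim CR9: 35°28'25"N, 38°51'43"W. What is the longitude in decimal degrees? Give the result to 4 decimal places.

38.8619°W

38° + 51′/60 + 43″/3600 = 38 + 0.85000 + 0.01194 = 38.8619°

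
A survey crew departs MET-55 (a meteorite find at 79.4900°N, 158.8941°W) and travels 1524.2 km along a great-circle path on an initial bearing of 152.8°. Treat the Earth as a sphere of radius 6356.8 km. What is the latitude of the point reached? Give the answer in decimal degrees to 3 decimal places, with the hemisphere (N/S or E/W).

δ = d/R = 1524.2/6356.8 = 0.239775 rad
φ₂ = arcsin(sin φ₁ cos δ + cos φ₁ sin δ cos θ)
   = arcsin(0.98322·0.97139 + 0.18241·0.23748·-0.88942) = 66.42913°
λ₂ = λ₁ + atan2(sin θ sin δ cos φ₁, cos δ − sin φ₁ sin φ₂) = -143.14277°

66.429°N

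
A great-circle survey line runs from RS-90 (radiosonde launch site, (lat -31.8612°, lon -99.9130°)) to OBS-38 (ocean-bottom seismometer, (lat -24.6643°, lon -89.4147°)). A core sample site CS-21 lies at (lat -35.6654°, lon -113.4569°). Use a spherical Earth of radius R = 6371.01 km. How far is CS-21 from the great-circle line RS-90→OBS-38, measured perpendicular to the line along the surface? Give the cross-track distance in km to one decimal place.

293.6 km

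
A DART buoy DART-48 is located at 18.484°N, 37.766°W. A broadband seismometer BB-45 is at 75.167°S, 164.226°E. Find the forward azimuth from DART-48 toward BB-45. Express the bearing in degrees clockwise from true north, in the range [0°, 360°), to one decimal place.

Δλ = -158.0080°
y = sin Δλ · cos φ₂ = -0.095867
x = cos φ₁ sin φ₂ − sin φ₁ cos φ₂ cos Δλ = -0.841550
θ = atan2(y, x) = -173.5010° → 186.4990° (mod 360°)

186.5°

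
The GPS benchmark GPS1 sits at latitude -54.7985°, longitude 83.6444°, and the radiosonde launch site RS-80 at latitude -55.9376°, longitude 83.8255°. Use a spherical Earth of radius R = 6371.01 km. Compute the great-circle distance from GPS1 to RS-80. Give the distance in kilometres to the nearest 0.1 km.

Δφ = -1.1391°,  Δλ = 0.1811°
a = sin²(Δφ/2) + cos φ₁ cos φ₂ sin²(Δλ/2) = 0.000100
c = 2·arcsin(√a) = 0.019962 rad = 1.1437°
d = R·c = 6371.01 × 0.019962 = 127.2 km

127.2 km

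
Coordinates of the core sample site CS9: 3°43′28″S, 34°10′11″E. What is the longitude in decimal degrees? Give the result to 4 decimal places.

34.1697°E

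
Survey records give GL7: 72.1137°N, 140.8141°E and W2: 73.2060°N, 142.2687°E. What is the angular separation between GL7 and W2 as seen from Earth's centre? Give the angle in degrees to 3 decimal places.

1.175°

Δφ = 1.0923°,  Δλ = 1.4546°
a = sin²(Δφ/2) + cos φ₁ cos φ₂ sin²(Δλ/2) = 0.000105
c = 2·arcsin(√a) = 0.020510 rad = 1.1751°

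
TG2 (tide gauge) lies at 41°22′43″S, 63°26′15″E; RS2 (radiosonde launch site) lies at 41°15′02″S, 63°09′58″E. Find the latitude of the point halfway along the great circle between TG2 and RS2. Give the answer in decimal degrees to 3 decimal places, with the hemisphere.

41.315°S

TG2: φ = -41.37861°, λ = +63.43750°
RS2: φ = -41.25056°, λ = +63.16611°
Bx = cos φ₂ cos Δλ = 0.751825,  By = cos φ₂ sin Δλ = -0.003561
φₘ = atan2(sin φ₁ + sin φ₂, √((cos φ₁ + Bx)² + By²)) = -41.31466°
λₘ = λ₁ + atan2(By, cos φ₁ + Bx) = 63.30167°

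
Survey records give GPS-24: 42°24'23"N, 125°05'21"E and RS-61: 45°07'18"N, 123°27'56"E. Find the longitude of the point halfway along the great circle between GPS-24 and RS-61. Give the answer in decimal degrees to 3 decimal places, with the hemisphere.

GPS-24: φ = +42.40639°, λ = +125.08917°
RS-61: φ = +45.12167°, λ = +123.46556°
Bx = cos φ₂ cos Δλ = 0.705320,  By = cos φ₂ sin Δλ = -0.019992
φₘ = atan2(sin φ₁ + sin φ₂, √((cos φ₁ + Bx)² + By²)) = 43.76690°
λₘ = λ₁ + atan2(By, cos φ₁ + Bx) = 124.29579°

124.296°E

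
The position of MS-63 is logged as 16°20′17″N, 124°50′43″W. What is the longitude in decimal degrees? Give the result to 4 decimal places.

124° + 50′/60 + 43″/3600 = 124 + 0.83333 + 0.01194 = 124.8453°

124.8453°W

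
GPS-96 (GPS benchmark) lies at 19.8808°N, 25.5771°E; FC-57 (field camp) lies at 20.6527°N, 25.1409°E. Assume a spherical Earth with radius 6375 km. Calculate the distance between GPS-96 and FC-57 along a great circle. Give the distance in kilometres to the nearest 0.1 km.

97.2 km

Δφ = 0.7719°,  Δλ = -0.4362°
a = sin²(Δφ/2) + cos φ₁ cos φ₂ sin²(Δλ/2) = 0.000058
c = 2·arcsin(√a) = 0.015248 rad = 0.8737°
d = R·c = 6375 × 0.015248 = 97.2 km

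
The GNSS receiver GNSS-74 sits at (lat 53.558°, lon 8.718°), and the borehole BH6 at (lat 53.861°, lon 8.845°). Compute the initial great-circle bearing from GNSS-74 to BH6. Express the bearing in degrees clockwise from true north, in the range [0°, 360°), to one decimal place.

13.9°

Δλ = 0.1270°
y = sin Δλ · cos φ₂ = 0.001307
x = cos φ₁ sin φ₂ − sin φ₁ cos φ₂ cos Δλ = 0.005289
θ = atan2(y, x) = 13.8816° → 13.8816° (mod 360°)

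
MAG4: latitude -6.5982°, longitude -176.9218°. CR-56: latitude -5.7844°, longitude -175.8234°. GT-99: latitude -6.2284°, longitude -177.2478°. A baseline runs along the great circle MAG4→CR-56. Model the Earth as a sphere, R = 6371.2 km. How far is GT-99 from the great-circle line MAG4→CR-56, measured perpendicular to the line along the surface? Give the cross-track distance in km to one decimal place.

δ₁₃ = central angle MAG4→GT-99 = 0.008581 rad  (haversine)
θ₁₃ = bearing MAG4→GT-99 = 318.762°,  θ₁₂ = bearing MAG4→CR-56 = 53.365°
dₓₜ = R·arcsin(sin δ₁₃ · sin(θ₁₃ − θ₁₂)) = 6371.2·arcsin(0.00858·sin(265.397°)) = -54.492 km
|dₓₜ| = 54.492 km

54.5 km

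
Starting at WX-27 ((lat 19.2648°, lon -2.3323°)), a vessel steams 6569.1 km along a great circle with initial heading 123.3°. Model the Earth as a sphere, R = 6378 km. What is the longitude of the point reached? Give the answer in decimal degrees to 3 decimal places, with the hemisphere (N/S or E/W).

δ = d/R = 6569.1/6378 = 1.029962 rad
φ₂ = arcsin(sin φ₁ cos δ + cos φ₁ sin δ cos θ)
   = arcsin(0.32993·0.51485 + 0.94400·0.85728·-0.54902) = -15.92885°
λ₂ = λ₁ + atan2(sin θ sin δ cos φ₁, cos δ − sin φ₁ sin φ₂) = 45.83807°

45.838°E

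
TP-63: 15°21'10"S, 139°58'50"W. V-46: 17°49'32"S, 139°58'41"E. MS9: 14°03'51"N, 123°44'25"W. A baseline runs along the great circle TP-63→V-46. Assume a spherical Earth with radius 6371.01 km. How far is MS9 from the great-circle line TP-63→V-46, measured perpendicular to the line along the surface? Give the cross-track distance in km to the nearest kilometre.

TP-63: φ = -15.35278°, λ = -139.98056°
V-46: φ = -17.82556°, λ = +139.97806°
MS9: φ = +14.06417°, λ = -123.74028°
δ₁₃ = central angle TP-63→MS9 = 0.584943 rad  (haversine)
θ₁₃ = bearing TP-63→MS9 = 29.427°,  θ₁₂ = bearing TP-63→V-46 = 254.979°
dₓₜ = R·arcsin(sin δ₁₃ · sin(θ₁₃ − θ₁₂)) = 6371.01·arcsin(0.55215·sin(-225.552°)) = 2581.330 km
|dₓₜ| = 2581.330 km

2581 km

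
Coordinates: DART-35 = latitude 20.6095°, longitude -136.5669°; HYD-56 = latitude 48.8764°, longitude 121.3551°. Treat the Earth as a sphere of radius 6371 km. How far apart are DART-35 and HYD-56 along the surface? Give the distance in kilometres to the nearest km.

Δφ = 28.2669°,  Δλ = -102.0780°
a = sin²(Δφ/2) + cos φ₁ cos φ₂ sin²(Δλ/2) = 0.431826
c = 2·arcsin(√a) = 1.434023 rad = 82.1634°
d = R·c = 6371 × 1.434023 = 9136.2 km

9136 km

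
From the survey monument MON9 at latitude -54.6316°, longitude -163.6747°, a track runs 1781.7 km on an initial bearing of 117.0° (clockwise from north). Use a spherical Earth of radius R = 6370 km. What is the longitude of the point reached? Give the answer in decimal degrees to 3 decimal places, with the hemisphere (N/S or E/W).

δ = d/R = 1781.7/6370 = 0.279702 rad
φ₂ = arcsin(sin φ₁ cos δ + cos φ₁ sin δ cos θ)
   = arcsin(-0.81545·0.96114 + 0.57883·0.27607·-0.45399) = -58.90405°
λ₂ = λ₁ + atan2(sin θ sin δ cos φ₁, cos δ − sin φ₁ sin φ₂) = -135.23278°

135.233°W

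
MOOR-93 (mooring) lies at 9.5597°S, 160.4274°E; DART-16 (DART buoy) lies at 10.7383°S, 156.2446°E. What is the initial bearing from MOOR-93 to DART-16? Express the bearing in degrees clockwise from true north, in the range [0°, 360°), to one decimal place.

Δλ = -4.1828°
y = sin Δλ · cos φ₂ = -0.071662
x = cos φ₁ sin φ₂ − sin φ₁ cos φ₂ cos Δλ = -0.021004
θ = atan2(y, x) = -106.3356° → 253.6644° (mod 360°)

253.7°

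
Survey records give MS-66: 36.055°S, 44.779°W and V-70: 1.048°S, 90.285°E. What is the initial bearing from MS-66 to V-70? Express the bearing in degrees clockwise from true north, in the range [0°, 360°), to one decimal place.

121.4°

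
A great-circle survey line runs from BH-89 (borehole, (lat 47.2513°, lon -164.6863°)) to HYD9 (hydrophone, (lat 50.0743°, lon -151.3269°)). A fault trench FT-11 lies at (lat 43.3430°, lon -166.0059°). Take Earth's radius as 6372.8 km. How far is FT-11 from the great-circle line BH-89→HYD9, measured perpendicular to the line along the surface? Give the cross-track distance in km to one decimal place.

δ₁₃ = central angle BH-89→FT-11 = 0.070107 rad  (haversine)
θ₁₃ = bearing BH-89→FT-11 = 193.833°,  θ₁₂ = bearing BH-89→HYD9 = 67.309°
dₓₜ = R·arcsin(sin δ₁₃ · sin(θ₁₃ − θ₁₂)) = 6372.8·arcsin(0.07005·sin(126.524°)) = 358.932 km
|dₓₜ| = 358.932 km

358.9 km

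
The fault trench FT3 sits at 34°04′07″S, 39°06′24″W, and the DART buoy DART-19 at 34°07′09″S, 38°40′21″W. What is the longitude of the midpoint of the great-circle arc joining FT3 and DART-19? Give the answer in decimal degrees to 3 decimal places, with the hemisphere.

38.890°W

FT3: φ = -34.06861°, λ = -39.10667°
DART-19: φ = -34.11917°, λ = -38.67250°
Bx = cos φ₂ cos Δλ = 0.827849,  By = cos φ₂ sin Δλ = 0.006273
φₘ = atan2(sin φ₁ + sin φ₂, √((cos φ₁ + Bx)² + By²)) = -34.09408°
λₘ = λ₁ + atan2(By, cos φ₁ + Bx) = -38.88965°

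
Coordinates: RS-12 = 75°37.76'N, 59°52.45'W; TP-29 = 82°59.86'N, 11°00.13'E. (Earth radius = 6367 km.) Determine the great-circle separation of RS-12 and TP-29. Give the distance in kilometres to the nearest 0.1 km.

RS-12: φ = +75.62933°, λ = -59.87417°
TP-29: φ = +82.99767°, λ = +11.00217°
Δφ = 7.3683°,  Δλ = 70.8763°
a = sin²(Δφ/2) + cos φ₁ cos φ₂ sin²(Δλ/2) = 0.014301
c = 2·arcsin(√a) = 0.239750 rad = 13.7366°
d = R·c = 6367 × 0.239750 = 1526.5 km

1526.5 km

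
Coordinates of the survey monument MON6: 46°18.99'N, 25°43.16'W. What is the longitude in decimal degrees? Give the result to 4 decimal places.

25° + 43.16′/60 = 25 + 0.71933 = 25.7193°

25.7193°W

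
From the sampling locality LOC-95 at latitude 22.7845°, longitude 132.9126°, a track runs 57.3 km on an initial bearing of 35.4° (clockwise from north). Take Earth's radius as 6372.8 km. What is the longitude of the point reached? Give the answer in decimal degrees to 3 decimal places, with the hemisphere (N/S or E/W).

δ = d/R = 57.3/6372.8 = 0.008991 rad
φ₂ = arcsin(sin φ₁ cos δ + cos φ₁ sin δ cos θ)
   = arcsin(0.38727·0.99996 + 0.92197·0.00899·0.81513) = 23.20410°
λ₂ = λ₁ + atan2(sin θ sin δ cos φ₁, cos δ − sin φ₁ sin φ₂) = 133.23729°

133.237°E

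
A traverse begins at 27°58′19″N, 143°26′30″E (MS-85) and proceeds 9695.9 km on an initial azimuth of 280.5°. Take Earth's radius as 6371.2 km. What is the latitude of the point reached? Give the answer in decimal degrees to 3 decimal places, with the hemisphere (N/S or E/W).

MS-85: φ = +27.97194°, λ = +143.44167°
δ = d/R = 9695.9/6371.2 = 1.521833 rad
φ₂ = arcsin(sin φ₁ cos δ + cos φ₁ sin δ cos θ)
   = arcsin(0.46904·0.04894 + 0.88318·0.99880·0.18224) = 10.58594°
λ₂ = λ₁ + atan2(sin θ sin δ cos φ₁, cos δ − sin φ₁ sin φ₂) = 50.98427°

10.586°N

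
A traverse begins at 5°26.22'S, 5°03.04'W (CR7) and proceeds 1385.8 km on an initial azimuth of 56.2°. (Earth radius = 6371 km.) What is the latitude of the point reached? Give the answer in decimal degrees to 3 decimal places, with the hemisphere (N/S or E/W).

1.547°N

CR7: φ = -5.43700°, λ = -5.05067°
δ = d/R = 1385.8/6371 = 0.217517 rad
φ₂ = arcsin(sin φ₁ cos δ + cos φ₁ sin δ cos θ)
   = arcsin(-0.09475·0.97644 + 0.99550·0.21581·0.55630) = 1.54678°
λ₂ = λ₁ + atan2(sin θ sin δ cos φ₁, cos δ − sin φ₁ sin φ₂) = 5.28394°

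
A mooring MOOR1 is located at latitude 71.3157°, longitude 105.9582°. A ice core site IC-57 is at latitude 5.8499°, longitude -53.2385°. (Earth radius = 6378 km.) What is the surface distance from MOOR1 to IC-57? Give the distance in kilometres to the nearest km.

Δφ = -65.4658°,  Δλ = -159.1967°
a = sin²(Δφ/2) + cos φ₁ cos φ₂ sin²(Δλ/2) = 0.600679
c = 2·arcsin(√a) = 1.773540 rad = 101.6163°
d = R·c = 6378 × 1.773540 = 11311.6 km

11312 km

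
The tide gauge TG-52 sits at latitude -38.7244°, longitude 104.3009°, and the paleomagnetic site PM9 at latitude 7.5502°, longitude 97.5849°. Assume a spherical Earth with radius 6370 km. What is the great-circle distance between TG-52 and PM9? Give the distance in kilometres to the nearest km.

5191 km

Δφ = 46.2746°,  Δλ = -6.7160°
a = sin²(Δφ/2) + cos φ₁ cos φ₂ sin²(Δλ/2) = 0.157052
c = 2·arcsin(√a) = 0.814962 rad = 46.6939°
d = R·c = 6370 × 0.814962 = 5191.3 km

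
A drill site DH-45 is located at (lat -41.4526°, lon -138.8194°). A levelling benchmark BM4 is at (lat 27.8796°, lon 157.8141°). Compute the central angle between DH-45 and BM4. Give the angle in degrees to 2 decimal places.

Δφ = 69.3322°,  Δλ = -63.3665°
a = sin²(Δφ/2) + cos φ₁ cos φ₂ sin²(Δλ/2) = 0.506285
c = 2·arcsin(√a) = 1.583367 rad = 90.7202°

90.72°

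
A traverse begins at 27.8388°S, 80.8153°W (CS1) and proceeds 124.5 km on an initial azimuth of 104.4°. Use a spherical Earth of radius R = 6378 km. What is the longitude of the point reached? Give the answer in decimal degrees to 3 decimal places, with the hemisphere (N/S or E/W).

79.587°W

δ = d/R = 124.5/6378 = 0.019520 rad
φ₂ = arcsin(sin φ₁ cos δ + cos φ₁ sin δ cos θ)
   = arcsin(-0.46699·0.99981 + 0.88426·0.01952·-0.24869) = -28.11150°
λ₂ = λ₁ + atan2(sin θ sin δ cos φ₁, cos δ − sin φ₁ sin φ₂) = -79.58711°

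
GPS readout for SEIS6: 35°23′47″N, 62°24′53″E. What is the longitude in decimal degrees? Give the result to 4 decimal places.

62° + 24′/60 + 53″/3600 = 62 + 0.40000 + 0.01472 = 62.4147°

62.4147°E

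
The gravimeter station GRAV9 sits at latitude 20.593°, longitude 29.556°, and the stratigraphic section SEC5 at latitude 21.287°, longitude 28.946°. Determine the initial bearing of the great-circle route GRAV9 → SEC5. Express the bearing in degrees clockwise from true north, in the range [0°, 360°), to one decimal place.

320.7°

Δλ = -0.6100°
y = sin Δλ · cos φ₂ = -0.009920
x = cos φ₁ sin φ₂ − sin φ₁ cos φ₂ cos Δλ = 0.012131
θ = atan2(y, x) = -39.2744° → 320.7256° (mod 360°)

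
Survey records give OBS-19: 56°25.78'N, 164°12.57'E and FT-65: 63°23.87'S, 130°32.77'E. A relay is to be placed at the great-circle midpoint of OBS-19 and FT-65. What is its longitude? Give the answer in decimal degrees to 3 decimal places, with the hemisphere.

OBS-19: φ = +56.42967°, λ = +164.20950°
FT-65: φ = -63.39783°, λ = +130.54617°
Bx = cos φ₂ cos Δλ = 0.372702,  By = cos φ₂ sin Δλ = -0.248217
φₘ = atan2(sin φ₁ + sin φ₂, √((cos φ₁ + Bx)² + By²)) = -3.63778°
λₘ = λ₁ + atan2(By, cos φ₁ + Bx) = 149.19873°

149.199°E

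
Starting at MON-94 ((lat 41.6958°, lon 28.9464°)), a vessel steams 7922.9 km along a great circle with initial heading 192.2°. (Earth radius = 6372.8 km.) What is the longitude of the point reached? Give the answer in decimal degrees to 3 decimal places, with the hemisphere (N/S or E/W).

15.787°E

δ = d/R = 7922.9/6372.8 = 1.243237 rad
φ₂ = arcsin(sin φ₁ cos δ + cos φ₁ sin δ cos θ)
   = arcsin(0.66518·0.32173 + 0.74669·0.94683·-0.97742) = -28.49031°
λ₂ = λ₁ + atan2(sin θ sin δ cos φ₁, cos δ − sin φ₁ sin φ₂) = 15.78713°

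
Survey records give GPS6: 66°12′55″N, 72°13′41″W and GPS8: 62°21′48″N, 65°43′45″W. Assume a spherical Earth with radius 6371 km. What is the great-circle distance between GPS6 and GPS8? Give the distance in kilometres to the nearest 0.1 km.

530.2 km

GPS6: φ = +66.21528°, λ = -72.22806°
GPS8: φ = +62.36333°, λ = -65.72917°
Δφ = -3.8519°,  Δλ = 6.4989°
a = sin²(Δφ/2) + cos φ₁ cos φ₂ sin²(Δλ/2) = 0.001731
c = 2·arcsin(√a) = 0.083225 rad = 4.7684°
d = R·c = 6371 × 0.083225 = 530.2 km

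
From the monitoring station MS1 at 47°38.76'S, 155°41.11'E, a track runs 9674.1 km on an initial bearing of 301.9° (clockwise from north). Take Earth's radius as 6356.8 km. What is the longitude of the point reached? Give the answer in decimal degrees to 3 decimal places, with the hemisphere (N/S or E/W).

92.198°E

MS1: φ = -47.64600°, λ = +155.68517°
δ = d/R = 9674.1/6356.8 = 1.521851 rad
φ₂ = arcsin(sin φ₁ cos δ + cos φ₁ sin δ cos θ)
   = arcsin(-0.73900·0.04893 + 0.67371·0.99880·0.52844) = 18.62853°
λ₂ = λ₁ + atan2(sin θ sin δ cos φ₁, cos δ − sin φ₁ sin φ₂) = 92.19781°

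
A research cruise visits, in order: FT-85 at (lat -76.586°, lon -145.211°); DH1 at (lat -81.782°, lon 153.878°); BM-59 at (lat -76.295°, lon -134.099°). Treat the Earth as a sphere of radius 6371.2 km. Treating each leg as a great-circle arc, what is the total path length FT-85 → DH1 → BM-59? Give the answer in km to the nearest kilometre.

2824 km

FT-85→DH1: c = 0.206024 rad, d = 1312.62 km
DH1→BM-59: c = 0.237180 rad, d = 1511.12 km
Total = 1312.62 + 1511.12 = 2823.74 km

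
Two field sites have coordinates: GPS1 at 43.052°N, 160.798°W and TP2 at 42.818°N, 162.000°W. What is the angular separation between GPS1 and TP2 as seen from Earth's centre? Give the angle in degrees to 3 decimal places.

Δφ = -0.2340°,  Δλ = -1.2020°
a = sin²(Δφ/2) + cos φ₁ cos φ₂ sin²(Δλ/2) = 0.000063
c = 2·arcsin(√a) = 0.015893 rad = 0.9106°

0.911°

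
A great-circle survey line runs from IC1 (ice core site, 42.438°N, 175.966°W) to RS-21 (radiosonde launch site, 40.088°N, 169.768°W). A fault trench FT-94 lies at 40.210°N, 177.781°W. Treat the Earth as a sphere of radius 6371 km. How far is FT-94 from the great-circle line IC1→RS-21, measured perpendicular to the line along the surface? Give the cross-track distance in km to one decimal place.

288.0 km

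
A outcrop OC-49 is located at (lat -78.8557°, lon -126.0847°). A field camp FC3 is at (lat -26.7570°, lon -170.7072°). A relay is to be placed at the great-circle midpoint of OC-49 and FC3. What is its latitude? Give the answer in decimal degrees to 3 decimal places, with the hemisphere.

Bx = cos φ₂ cos Δλ = 0.635539,  By = cos φ₂ sin Δλ = -0.627219
φₘ = atan2(sin φ₁ + sin φ₂, √((cos φ₁ + Bx)² + By²)) = -54.01417°
λₘ = λ₁ + atan2(By, cos φ₁ + Bx) = -163.20174°

54.014°S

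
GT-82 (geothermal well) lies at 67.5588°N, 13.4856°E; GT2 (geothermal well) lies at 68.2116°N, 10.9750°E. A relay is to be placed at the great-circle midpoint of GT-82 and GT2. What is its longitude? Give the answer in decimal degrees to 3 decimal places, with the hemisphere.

Bx = cos φ₂ cos Δλ = 0.370824,  By = cos φ₂ sin Δλ = -0.016259
φₘ = atan2(sin φ₁ + sin φ₂, √((cos φ₁ + Bx)² + By²)) = 67.89000°
λₘ = λ₁ + atan2(By, cos φ₁ + Bx) = 12.24790°

12.248°E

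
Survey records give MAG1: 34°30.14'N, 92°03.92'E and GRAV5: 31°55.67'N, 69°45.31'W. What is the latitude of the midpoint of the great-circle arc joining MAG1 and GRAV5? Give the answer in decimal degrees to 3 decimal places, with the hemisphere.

76.380°N

MAG1: φ = +34.50233°, λ = +92.06533°
GRAV5: φ = +31.92783°, λ = -69.75517°
Bx = cos φ₂ cos Δλ = -0.806350,  By = cos φ₂ sin Δλ = -0.264795
φₘ = atan2(sin φ₁ + sin φ₂, √((cos φ₁ + Bx)² + By²)) = 76.37971°
λₘ = λ₁ + atan2(By, cos φ₁ + Bx) = 5.90093°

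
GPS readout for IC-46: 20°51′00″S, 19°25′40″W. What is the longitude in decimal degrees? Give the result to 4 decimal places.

19° + 25′/60 + 40″/3600 = 19 + 0.41667 + 0.01111 = 19.4278°

19.4278°W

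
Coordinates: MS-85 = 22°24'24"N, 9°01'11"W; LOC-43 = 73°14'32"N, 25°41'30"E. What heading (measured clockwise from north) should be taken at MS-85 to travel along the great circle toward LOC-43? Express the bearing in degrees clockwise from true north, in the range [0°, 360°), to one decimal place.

11.7°

MS-85: φ = +22.40667°, λ = -9.01972°
LOC-43: φ = +73.24222°, λ = +25.69167°
Δλ = 34.7114°
y = sin Δλ · cos φ₂ = 0.164185
x = cos φ₁ sin φ₂ − sin φ₁ cos φ₂ cos Δλ = 0.794896
θ = atan2(y, x) = 11.6703° → 11.6703° (mod 360°)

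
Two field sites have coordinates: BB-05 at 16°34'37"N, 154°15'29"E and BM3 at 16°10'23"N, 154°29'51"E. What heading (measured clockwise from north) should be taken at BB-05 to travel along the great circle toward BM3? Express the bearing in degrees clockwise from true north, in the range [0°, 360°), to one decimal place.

BB-05: φ = +16.57694°, λ = +154.25806°
BM3: φ = +16.17306°, λ = +154.49750°
Δλ = 0.2394°
y = sin Δλ · cos φ₂ = 0.004014
x = cos φ₁ sin φ₂ − sin φ₁ cos φ₂ cos Δλ = -0.007047
θ = atan2(y, x) = 150.3350° → 150.3350° (mod 360°)

150.3°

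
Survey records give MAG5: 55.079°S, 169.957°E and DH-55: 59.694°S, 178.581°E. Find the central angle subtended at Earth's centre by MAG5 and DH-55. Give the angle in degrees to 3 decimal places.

6.540°

Δφ = -4.6150°,  Δλ = 8.6240°
a = sin²(Δφ/2) + cos φ₁ cos φ₂ sin²(Δλ/2) = 0.003254
c = 2·arcsin(√a) = 0.114151 rad = 6.5404°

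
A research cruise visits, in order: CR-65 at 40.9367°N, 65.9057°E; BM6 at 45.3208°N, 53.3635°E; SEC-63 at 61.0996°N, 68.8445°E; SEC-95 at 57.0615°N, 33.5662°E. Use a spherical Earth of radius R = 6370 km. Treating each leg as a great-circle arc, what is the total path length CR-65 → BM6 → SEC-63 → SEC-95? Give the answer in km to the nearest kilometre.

CR-65→BM6: c = 0.176876 rad, d = 1126.70 km
BM6→SEC-63: c = 0.317593 rad, d = 2023.07 km
SEC-63→SEC-95: c = 0.319925 rad, d = 2037.92 km
Total = 1126.70 + 2023.07 + 2037.92 = 5187.69 km

5188 km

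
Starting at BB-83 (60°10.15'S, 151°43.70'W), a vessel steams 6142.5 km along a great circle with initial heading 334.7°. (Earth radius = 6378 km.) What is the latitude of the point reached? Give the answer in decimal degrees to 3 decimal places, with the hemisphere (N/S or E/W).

7.246°S

BB-83: φ = -60.16917°, λ = -151.72833°
δ = d/R = 6142.5/6378 = 0.963076 rad
φ₂ = arcsin(sin φ₁ cos δ + cos φ₁ sin δ cos θ)
   = arcsin(-0.86750·0.57100 + 0.49744·0.82095·0.90408) = -7.24626°
λ₂ = λ₁ + atan2(sin θ sin δ cos φ₁, cos δ − sin φ₁ sin φ₂) = -172.43998°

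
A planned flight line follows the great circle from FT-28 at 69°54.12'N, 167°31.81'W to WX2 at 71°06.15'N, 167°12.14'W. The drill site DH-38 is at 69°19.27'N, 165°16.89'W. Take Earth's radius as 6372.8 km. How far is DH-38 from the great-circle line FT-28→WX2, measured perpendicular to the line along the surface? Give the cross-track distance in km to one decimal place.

FT-28: φ = +69.90200°, λ = -167.53017°
WX2: φ = +71.10250°, λ = -167.20233°
DH-38: φ = +69.32117°, λ = -165.28150°
δ₁₃ = central angle FT-28→DH-38 = 0.017019 rad  (haversine)
θ₁₃ = bearing FT-28→DH-38 = 125.497°,  θ₁₂ = bearing FT-28→WX2 = 5.053°
dₓₜ = R·arcsin(sin δ₁₃ · sin(θ₁₃ − θ₁₂)) = 6372.8·arcsin(0.01702·sin(120.443°)) = 93.506 km
|dₓₜ| = 93.506 km

93.5 km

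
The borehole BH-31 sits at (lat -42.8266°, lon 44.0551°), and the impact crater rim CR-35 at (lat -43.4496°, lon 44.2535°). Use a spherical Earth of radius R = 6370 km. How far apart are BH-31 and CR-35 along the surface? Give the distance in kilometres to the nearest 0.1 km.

71.1 km

Δφ = -0.6230°,  Δλ = 0.1984°
a = sin²(Δφ/2) + cos φ₁ cos φ₂ sin²(Δλ/2) = 0.000031
c = 2·arcsin(√a) = 0.011163 rad = 0.6396°
d = R·c = 6370 × 0.011163 = 71.1 km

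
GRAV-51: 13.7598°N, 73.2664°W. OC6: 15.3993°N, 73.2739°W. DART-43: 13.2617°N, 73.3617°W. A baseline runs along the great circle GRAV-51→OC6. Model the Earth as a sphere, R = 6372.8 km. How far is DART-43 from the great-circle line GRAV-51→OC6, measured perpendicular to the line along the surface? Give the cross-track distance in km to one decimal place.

10.6 km

δ₁₃ = central angle GRAV-51→DART-43 = 0.008843 rad  (haversine)
θ₁₃ = bearing GRAV-51→DART-43 = 190.550°,  θ₁₂ = bearing GRAV-51→OC6 = 359.747°
dₓₜ = R·arcsin(sin δ₁₃ · sin(θ₁₃ − θ₁₂)) = 6372.8·arcsin(0.00884·sin(-169.198°)) = -10.561 km
|dₓₜ| = 10.561 km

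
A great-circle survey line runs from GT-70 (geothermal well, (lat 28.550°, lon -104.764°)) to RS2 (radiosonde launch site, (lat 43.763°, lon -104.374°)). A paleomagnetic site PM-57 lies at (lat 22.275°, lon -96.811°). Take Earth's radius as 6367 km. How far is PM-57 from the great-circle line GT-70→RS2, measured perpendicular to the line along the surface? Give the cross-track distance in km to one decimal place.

829.9 km

δ₁₃ = central angle GT-70→PM-57 = 0.166380 rad  (haversine)
θ₁₃ = bearing GT-70→PM-57 = 129.367°,  θ₁₂ = bearing GT-70→RS2 = 1.073°
dₓₜ = R·arcsin(sin δ₁₃ · sin(θ₁₃ − θ₁₂)) = 6367·arcsin(0.16561·sin(128.294°)) = 829.935 km
|dₓₜ| = 829.935 km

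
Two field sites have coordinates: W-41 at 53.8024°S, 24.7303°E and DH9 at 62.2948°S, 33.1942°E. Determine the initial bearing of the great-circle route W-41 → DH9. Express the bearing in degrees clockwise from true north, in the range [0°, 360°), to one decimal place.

Δλ = 8.4639°
y = sin Δλ · cos φ₂ = 0.068430
x = cos φ₁ sin φ₂ − sin φ₁ cos φ₂ cos Δλ = -0.151764
θ = atan2(y, x) = 155.7295° → 155.7295° (mod 360°)

155.7°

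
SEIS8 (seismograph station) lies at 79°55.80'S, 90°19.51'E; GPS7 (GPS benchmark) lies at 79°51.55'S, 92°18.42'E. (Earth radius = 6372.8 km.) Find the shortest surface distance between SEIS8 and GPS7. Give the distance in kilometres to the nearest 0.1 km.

SEIS8: φ = -79.93000°, λ = +90.32517°
GPS7: φ = -79.85917°, λ = +92.30700°
Δφ = 0.0708°,  Δλ = 1.9818°
a = sin²(Δφ/2) + cos φ₁ cos φ₂ sin²(Δλ/2) = 0.000010
c = 2·arcsin(√a) = 0.006193 rad = 0.3549°
d = R·c = 6372.8 × 0.006193 = 39.5 km

39.5 km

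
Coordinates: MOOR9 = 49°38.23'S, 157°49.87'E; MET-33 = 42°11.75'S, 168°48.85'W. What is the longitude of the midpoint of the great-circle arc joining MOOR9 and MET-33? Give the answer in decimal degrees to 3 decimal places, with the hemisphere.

175.661°E

MOOR9: φ = -49.63717°, λ = +157.83117°
MET-33: φ = -42.19583°, λ = -168.81417°
Bx = cos φ₂ cos Δλ = 0.618822,  By = cos φ₂ sin Δλ = 0.407336
φₘ = atan2(sin φ₁ + sin φ₂, √((cos φ₁ + Bx)² + By²)) = -47.13999°
λₘ = λ₁ + atan2(By, cos φ₁ + Bx) = 175.66086°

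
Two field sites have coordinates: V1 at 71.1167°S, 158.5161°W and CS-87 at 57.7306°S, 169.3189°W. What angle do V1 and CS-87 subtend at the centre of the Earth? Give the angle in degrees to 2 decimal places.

14.12°

Δφ = 13.3861°,  Δλ = -10.8028°
a = sin²(Δφ/2) + cos φ₁ cos φ₂ sin²(Δλ/2) = 0.015115
c = 2·arcsin(√a) = 0.246510 rad = 14.1240°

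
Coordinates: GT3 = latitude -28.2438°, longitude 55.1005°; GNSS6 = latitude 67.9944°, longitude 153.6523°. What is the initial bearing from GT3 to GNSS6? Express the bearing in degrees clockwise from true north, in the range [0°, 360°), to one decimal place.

Δλ = 98.5518°
y = sin Δλ · cos φ₂ = 0.370531
x = cos φ₁ sin φ₂ − sin φ₁ cos φ₂ cos Δλ = 0.790395
θ = atan2(y, x) = 25.1168° → 25.1168° (mod 360°)

25.1°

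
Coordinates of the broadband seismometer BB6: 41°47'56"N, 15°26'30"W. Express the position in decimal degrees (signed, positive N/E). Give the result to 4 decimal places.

lat: 41.7989° N → +41.7989°
lon: 15.4417° W → -15.4417°

+41.7989°, -15.4417°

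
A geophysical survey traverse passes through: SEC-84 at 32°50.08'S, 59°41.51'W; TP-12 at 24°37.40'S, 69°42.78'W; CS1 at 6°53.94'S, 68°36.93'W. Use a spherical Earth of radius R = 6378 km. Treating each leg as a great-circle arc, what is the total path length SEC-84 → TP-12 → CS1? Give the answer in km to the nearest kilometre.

3314 km

SEC-84: φ = -32.83467°, λ = -59.69183°
TP-12: φ = -24.62333°, λ = -69.71300°
CS1: φ = -6.89900°, λ = -68.61550°
SEC-84→TP-12: c = 0.209694 rad, d = 1337.43 km
TP-12→CS1: c = 0.309891 rad, d = 1976.49 km
Total = 1337.43 + 1976.49 = 3313.92 km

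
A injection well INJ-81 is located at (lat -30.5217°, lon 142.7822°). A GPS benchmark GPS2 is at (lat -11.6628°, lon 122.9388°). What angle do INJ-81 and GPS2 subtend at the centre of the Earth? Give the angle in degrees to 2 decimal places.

Δφ = 18.8589°,  Δλ = -19.8434°
a = sin²(Δφ/2) + cos φ₁ cos φ₂ sin²(Δλ/2) = 0.051888
c = 2·arcsin(√a) = 0.459612 rad = 26.3338°

26.33°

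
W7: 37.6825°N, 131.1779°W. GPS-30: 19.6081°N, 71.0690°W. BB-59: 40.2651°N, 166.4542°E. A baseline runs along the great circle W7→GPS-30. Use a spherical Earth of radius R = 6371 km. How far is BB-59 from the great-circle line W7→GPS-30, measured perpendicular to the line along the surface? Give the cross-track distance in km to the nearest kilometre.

δ₁₃ = central angle W7→BB-59 = 0.829600 rad  (haversine)
θ₁₃ = bearing W7→BB-59 = 293.587°,  θ₁₂ = bearing W7→GPS-30 = 91.500°
dₓₜ = R·arcsin(sin δ₁₃ · sin(θ₁₃ − θ₁₂)) = 6371·arcsin(0.73766·sin(202.087°)) = -1790.647 km
|dₓₜ| = 1790.647 km

1791 km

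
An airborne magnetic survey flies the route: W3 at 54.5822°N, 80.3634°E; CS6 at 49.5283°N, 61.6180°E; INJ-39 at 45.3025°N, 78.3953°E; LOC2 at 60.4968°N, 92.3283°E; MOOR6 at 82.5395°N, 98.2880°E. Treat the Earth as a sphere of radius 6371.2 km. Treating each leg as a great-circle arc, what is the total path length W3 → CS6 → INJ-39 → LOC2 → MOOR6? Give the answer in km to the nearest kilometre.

W3→CS6: c = 0.218797 rad, d = 1394.00 km
CS6→INJ-39: c = 0.210873 rad, d = 1343.51 km
INJ-39→LOC2: c = 0.301638 rad, d = 1921.80 km
LOC2→MOOR6: c = 0.385638 rad, d = 2456.97 km
Total = 1394.00 + 1343.51 + 1921.80 + 2456.97 = 7116.28 km

7116 km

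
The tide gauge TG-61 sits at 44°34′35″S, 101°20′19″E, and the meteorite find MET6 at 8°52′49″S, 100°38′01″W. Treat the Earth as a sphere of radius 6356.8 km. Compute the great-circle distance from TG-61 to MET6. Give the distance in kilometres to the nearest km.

TG-61: φ = -44.57639°, λ = +101.33861°
MET6: φ = -8.88028°, λ = -100.63361°
Δφ = 35.6961°,  Δλ = 158.0278°
a = sin²(Δφ/2) + cos φ₁ cos φ₂ sin²(Δλ/2) = 0.772156
c = 2·arcsin(√a) = 2.146365 rad = 122.9777°
d = R·c = 6356.8 × 2.146365 = 13644.0 km

13644 km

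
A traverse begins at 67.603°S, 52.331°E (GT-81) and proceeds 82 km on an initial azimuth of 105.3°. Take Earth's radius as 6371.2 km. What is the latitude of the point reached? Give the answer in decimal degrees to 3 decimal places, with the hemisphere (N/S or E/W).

δ = d/R = 82/6371.2 = 0.012870 rad
φ₂ = arcsin(sin φ₁ cos δ + cos φ₁ sin δ cos θ)
   = arcsin(-0.92457·0.99992 + 0.38102·0.01287·-0.26387) = -67.78678°
λ₂ = λ₁ + atan2(sin θ sin δ cos φ₁, cos δ − sin φ₁ sin φ₂) = 54.21272°

67.787°S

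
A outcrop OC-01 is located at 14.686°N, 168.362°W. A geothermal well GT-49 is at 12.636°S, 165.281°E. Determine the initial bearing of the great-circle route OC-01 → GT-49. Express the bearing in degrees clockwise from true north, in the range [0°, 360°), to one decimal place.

225.0°

Δλ = -26.3570°
y = sin Δλ · cos φ₂ = -0.433210
x = cos φ₁ sin φ₂ − sin φ₁ cos φ₂ cos Δλ = -0.433274
θ = atan2(y, x) = -135.0043° → 224.9957° (mod 360°)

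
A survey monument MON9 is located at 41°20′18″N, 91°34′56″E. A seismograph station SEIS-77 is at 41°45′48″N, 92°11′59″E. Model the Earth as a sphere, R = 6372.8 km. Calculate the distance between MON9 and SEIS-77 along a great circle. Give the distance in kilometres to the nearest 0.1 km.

MON9: φ = +41.33833°, λ = +91.58222°
SEIS-77: φ = +41.76333°, λ = +92.19972°
Δφ = 0.4250°,  Δλ = 0.6175°
a = sin²(Δφ/2) + cos φ₁ cos φ₂ sin²(Δλ/2) = 0.000030
c = 2·arcsin(√a) = 0.010958 rad = 0.6278°
d = R·c = 6372.8 × 0.010958 = 69.8 km

69.8 km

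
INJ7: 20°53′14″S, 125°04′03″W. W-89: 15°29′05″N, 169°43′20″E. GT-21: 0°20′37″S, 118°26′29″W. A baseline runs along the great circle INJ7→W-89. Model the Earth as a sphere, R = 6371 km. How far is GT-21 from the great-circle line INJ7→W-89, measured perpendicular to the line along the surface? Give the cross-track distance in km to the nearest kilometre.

2382 km

INJ7: φ = -20.88722°, λ = -125.06750°
W-89: φ = +15.48472°, λ = +169.72222°
GT-21: φ = -0.34361°, λ = -118.44139°
δ₁₃ = central angle INJ7→GT-21 = 0.375935 rad  (haversine)
θ₁₃ = bearing INJ7→GT-21 = 18.318°,  θ₁₂ = bearing INJ7→W-89 = 294.217°
dₓₜ = R·arcsin(sin δ₁₃ · sin(θ₁₃ − θ₁₂)) = 6371·arcsin(0.36714·sin(-275.899°)) = 2381.773 km
|dₓₜ| = 2381.773 km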